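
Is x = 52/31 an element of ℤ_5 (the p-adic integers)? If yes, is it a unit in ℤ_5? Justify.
x ∈ ℤ_5^× (unit); v_5(x) = 0

ℤ_5 = {x ∈ ℚ_5 : v_5(x) ≥ 0} and ℤ_5^× = {x ∈ ℤ_5 : v_5(x) = 0}. Here v_5(52/31) = v_5(num) − v_5(den) = 0; compare against these criteria.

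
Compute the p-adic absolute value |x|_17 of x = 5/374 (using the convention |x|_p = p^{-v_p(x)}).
|5/374|_17 = 17

Step 1 — compute v_17(x) by factoring powers of 17 out of the numerator and denominator: v_17(5/374) = -1. Step 2 — apply |x|_p = p^{-v_p(x)} = 17^{1} = 17.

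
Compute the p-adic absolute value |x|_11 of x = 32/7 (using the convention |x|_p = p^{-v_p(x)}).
|32/7|_11 = 1

Step 1 — compute v_11(x) by factoring powers of 11 out of the numerator and denominator: v_11(32/7) = 0. Step 2 — apply |x|_p = p^{-v_p(x)} = 11^{0} = 1.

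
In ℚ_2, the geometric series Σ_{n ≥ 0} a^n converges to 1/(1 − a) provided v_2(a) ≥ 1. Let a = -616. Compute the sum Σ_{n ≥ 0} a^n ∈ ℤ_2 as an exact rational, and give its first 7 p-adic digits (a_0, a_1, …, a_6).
Σ a^n = 1/(1 − a) = 1/617;  first 7 digits = (1, 0, 0, 1, 1, 0, 1)

v_2(a) = 3 ≥ 1, so the series converges in ℤ_2 to 1/(1 − a) = 1/(1 − (-616)) = 1/617. Expand this rational in ℤ_2: compute digits iteratively via d_i = x_i mod 2, x_{i+1} = (x_i − d_i)/2. The first 7 digits are (1, 0, 0, 1, 1, 0, 1).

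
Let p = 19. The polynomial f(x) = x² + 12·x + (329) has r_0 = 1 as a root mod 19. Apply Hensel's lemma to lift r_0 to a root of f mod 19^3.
r_2 = 6423 (mod 6859)

Hensel: r_{i+1} = r_i − f(r_i)·(f′(r_i))^{-1} mod 19^{i+2}, f′(x) = 2x + 12. Iterate:
  r_0 = 1 (mod 19)
  r_1 = 286 (mod 361)
  r_2 = 6423 (mod 6859)
Final: r = 6423 satisfies f(r) ≡ 0 mod 19^3.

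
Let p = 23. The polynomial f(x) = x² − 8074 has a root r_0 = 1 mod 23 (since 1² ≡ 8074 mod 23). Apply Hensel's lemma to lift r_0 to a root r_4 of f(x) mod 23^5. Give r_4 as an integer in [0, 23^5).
r_4 = 2970405 (mod 6436343)

Hensel's recurrence: r_{i+1} = r_i − f(r_i)·(f′(r_i))^{-1} mod 23^{i+2}, with f′(x) = 2x. Iterate:
  r_0 = 1 (mod 23)
  r_1 = 70 (mod 529)
  r_2 = 1657 (mod 12167)
  r_3 = 171995 (mod 279841)
  r_4 = 2970405 (mod 6436343)
Final: r_4 = 2970405, and one checks f(r_4) ≡ 0 mod 23^5.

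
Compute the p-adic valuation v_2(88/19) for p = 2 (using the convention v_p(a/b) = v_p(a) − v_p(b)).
v_2(88/19) = 3

Factor powers of 2 from the numerator and denominator of the reduced fraction: 88 = 2^3 · 11 and 19 = 2^0 · 19. Apply v_p(a/b) = v_p(a) − v_p(b): v_2(88/19) = 3 − 0 = 3.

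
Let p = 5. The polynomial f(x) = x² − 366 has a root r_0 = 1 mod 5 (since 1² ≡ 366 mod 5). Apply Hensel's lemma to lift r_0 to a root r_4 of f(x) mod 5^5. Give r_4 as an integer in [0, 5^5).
r_4 = 1046 (mod 3125)

Hensel's recurrence: r_{i+1} = r_i − f(r_i)·(f′(r_i))^{-1} mod 5^{i+2}, with f′(x) = 2x. Iterate:
  r_0 = 1 (mod 5)
  r_1 = 21 (mod 25)
  r_2 = 46 (mod 125)
  r_3 = 421 (mod 625)
  r_4 = 1046 (mod 3125)
Final: r_4 = 1046, and one checks f(r_4) ≡ 0 mod 5^5.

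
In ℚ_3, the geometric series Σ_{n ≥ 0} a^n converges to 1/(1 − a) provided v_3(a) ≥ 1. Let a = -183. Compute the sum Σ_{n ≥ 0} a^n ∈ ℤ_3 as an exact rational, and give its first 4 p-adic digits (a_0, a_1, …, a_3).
Σ a^n = 1/(1 − a) = 1/184;  first 4 digits = (1, 2, 1, 2)

v_3(a) = 1 ≥ 1, so the series converges in ℤ_3 to 1/(1 − a) = 1/(1 − (-183)) = 1/184. Expand this rational in ℤ_3: compute digits iteratively via d_i = x_i mod 3, x_{i+1} = (x_i − d_i)/3. The first 4 digits are (1, 2, 1, 2).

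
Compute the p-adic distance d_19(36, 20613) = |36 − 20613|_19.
d_19(36, 20613) = 1/6859

Step 1 — x − y = 36 − 20613 = -20577. Step 2 — v_19(-20577) = 3 (factor: -20577 = −(19^3 · 3); the sign does not affect v_p). Step 3 — |x − y|_19 = 19^{-3} = 1/6859.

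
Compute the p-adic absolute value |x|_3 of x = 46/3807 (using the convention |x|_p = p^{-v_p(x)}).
|46/3807|_3 = 81

Step 1 — compute v_3(x) by factoring powers of 3 out of the numerator and denominator: v_3(46/3807) = -4. Step 2 — apply |x|_p = p^{-v_p(x)} = 3^{4} = 81.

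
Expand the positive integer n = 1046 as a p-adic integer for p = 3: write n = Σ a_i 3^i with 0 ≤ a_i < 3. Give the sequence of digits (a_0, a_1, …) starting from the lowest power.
(a_0, a_1, …) = (2, 0, 2, 2, 0, 1, 1)

Repeated division by 3 gives the digits low-to-high: 1046 = 2 + 2·3^2 + 2·3^3 + 1·3^5 + 1·3^6. Digit sequence: (2, 0, 2, 2, 0, 1, 1).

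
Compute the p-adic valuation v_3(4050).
v_3(4050) = 4

v_3(n) is the largest exponent k such that 3^k divides n. Factor out: 4050 = 3^4 · 50. (Sign doesn't affect v_p.) So v_3(4050) = 4.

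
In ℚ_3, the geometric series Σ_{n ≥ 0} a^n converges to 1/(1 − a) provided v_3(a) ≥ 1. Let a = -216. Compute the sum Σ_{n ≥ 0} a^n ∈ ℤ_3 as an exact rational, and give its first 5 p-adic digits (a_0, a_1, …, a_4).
Σ a^n = 1/(1 − a) = 1/217;  first 5 digits = (1, 0, 0, 1, 0)

v_3(a) = 3 ≥ 1, so the series converges in ℤ_3 to 1/(1 − a) = 1/(1 − (-216)) = 1/217. Expand this rational in ℤ_3: compute digits iteratively via d_i = x_i mod 3, x_{i+1} = (x_i − d_i)/3. The first 5 digits are (1, 0, 0, 1, 0).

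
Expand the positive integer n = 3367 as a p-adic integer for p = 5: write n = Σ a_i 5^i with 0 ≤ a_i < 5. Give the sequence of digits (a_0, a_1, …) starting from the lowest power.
(a_0, a_1, …) = (2, 3, 4, 1, 0, 1)

Repeated division by 5 gives the digits low-to-high: 3367 = 2 + 3·5^1 + 4·5^2 + 1·5^3 + 1·5^5. Digit sequence: (2, 3, 4, 1, 0, 1).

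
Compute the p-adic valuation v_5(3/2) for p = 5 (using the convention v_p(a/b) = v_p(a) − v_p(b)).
v_5(3/2) = 0

Factor powers of 5 from the numerator and denominator of the reduced fraction: 3 = 5^0 · 3 and 2 = 5^0 · 2. Apply v_p(a/b) = v_p(a) − v_p(b): v_5(3/2) = 0 − 0 = 0.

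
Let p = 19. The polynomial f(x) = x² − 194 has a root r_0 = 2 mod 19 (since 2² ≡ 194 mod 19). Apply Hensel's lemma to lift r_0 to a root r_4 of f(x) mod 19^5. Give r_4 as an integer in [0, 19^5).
r_4 = 251125 (mod 2476099)

Hensel's recurrence: r_{i+1} = r_i − f(r_i)·(f′(r_i))^{-1} mod 19^{i+2}, with f′(x) = 2x. Iterate:
  r_0 = 2 (mod 19)
  r_1 = 230 (mod 361)
  r_2 = 4201 (mod 6859)
  r_3 = 120804 (mod 130321)
  r_4 = 251125 (mod 2476099)
Final: r_4 = 251125, and one checks f(r_4) ≡ 0 mod 19^5.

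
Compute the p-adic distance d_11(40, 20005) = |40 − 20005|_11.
d_11(40, 20005) = 1/1331

Step 1 — x − y = 40 − 20005 = -19965. Step 2 — v_11(-19965) = 3 (factor: -19965 = −(11^3 · 15); the sign does not affect v_p). Step 3 — |x − y|_11 = 11^{-3} = 1/1331.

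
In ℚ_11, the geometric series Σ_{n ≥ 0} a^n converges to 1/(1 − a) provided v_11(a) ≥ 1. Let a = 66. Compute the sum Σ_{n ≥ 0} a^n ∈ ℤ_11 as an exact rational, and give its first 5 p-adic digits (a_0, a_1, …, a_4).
Σ a^n = 1/(1 − a) = -1/65;  first 5 digits = (1, 6, 3, 10, 6)

v_11(a) = 1 ≥ 1, so the series converges in ℤ_11 to 1/(1 − a) = 1/(1 − 66) = -1/65. Expand this rational in ℤ_11: compute digits iteratively via d_i = x_i mod 11, x_{i+1} = (x_i − d_i)/11. The first 5 digits are (1, 6, 3, 10, 6).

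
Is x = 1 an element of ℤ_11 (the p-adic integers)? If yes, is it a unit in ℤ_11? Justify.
x ∈ ℤ_11^× (unit); v_11(x) = 0

ℤ_11 = {x ∈ ℚ_11 : v_11(x) ≥ 0} and ℤ_11^× = {x ∈ ℤ_11 : v_11(x) = 0}. Here v_11(1) = v_11(num) − v_11(den) = 0; compare against these criteria.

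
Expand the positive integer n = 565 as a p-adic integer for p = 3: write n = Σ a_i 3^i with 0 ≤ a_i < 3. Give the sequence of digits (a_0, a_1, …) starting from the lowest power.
(a_0, a_1, …) = (1, 2, 2, 2, 0, 2)

Repeated division by 3 gives the digits low-to-high: 565 = 1 + 2·3^1 + 2·3^2 + 2·3^3 + 2·3^5. Digit sequence: (1, 2, 2, 2, 0, 2).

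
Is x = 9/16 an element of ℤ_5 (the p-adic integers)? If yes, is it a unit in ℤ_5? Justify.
x ∈ ℤ_5^× (unit); v_5(x) = 0

ℤ_5 = {x ∈ ℚ_5 : v_5(x) ≥ 0} and ℤ_5^× = {x ∈ ℤ_5 : v_5(x) = 0}. Here v_5(9/16) = v_5(num) − v_5(den) = 0; compare against these criteria.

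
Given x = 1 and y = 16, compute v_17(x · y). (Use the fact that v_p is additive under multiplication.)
v_17(16) = 0

v_p(x) = 0 (factor: 1 = 17^0 · 1); v_p(y) = 0 (factor: 16 = 17^0 · 16). Additivity: v_p(xy) = v_p(x) + v_p(y) = 0 + 0 = 0. (Direct check: xy = 16 = 17^0 · (16).)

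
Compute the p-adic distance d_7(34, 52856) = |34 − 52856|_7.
d_7(34, 52856) = 1/2401

Step 1 — x − y = 34 − 52856 = -52822. Step 2 — v_7(-52822) = 4 (factor: -52822 = −(7^4 · 22); the sign does not affect v_p). Step 3 — |x − y|_7 = 7^{-4} = 1/2401.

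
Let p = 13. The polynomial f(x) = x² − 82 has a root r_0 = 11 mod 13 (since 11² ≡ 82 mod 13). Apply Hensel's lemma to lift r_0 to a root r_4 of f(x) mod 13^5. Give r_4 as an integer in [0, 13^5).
r_4 = 129010 (mod 371293)

Hensel's recurrence: r_{i+1} = r_i − f(r_i)·(f′(r_i))^{-1} mod 13^{i+2}, with f′(x) = 2x. Iterate:
  r_0 = 11 (mod 13)
  r_1 = 63 (mod 169)
  r_2 = 1584 (mod 2197)
  r_3 = 14766 (mod 28561)
  r_4 = 129010 (mod 371293)
Final: r_4 = 129010, and one checks f(r_4) ≡ 0 mod 13^5.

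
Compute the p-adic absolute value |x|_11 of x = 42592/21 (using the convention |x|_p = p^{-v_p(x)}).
|42592/21|_11 = 1/1331

Step 1 — compute v_11(x) by factoring powers of 11 out of the numerator and denominator: v_11(42592/21) = 3. Step 2 — apply |x|_p = p^{-v_p(x)} = 11^{-3} = 1/1331.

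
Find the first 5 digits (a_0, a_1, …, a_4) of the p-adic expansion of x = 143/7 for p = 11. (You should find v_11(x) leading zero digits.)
(a_0, …, a_4) = (0, 5, 6, 1, 3)

v_11(143/7) = 1, so a_0 = ... = a_0 = 0. Factor out: x = 11^1 · u with u = 13/7 a unit in ℤ_11. Expand u iteratively via a_{v+i} = u_i mod 11, u_{i+1} = (u_i − a_{v+i})/11:
  u_0 = 13/7;  a_1 = 5;  u_1 = (u_0 − 5)/11 = -2/7
  u_1 = -2/7;  a_2 = 6;  u_2 = (u_1 − 6)/11 = -4/7
  u_2 = -4/7;  a_3 = 1;  u_3 = (u_2 − 1)/11 = -1/7
  u_3 = -1/7;  a_4 = 3;  u_4 = (u_3 − 3)/11 = -2/7
Digits: (0, 5, 6, 1, 3).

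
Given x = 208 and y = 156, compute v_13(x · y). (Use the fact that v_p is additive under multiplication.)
v_13(32448) = 2

v_p(x) = 1 (factor: 208 = 13^1 · 16); v_p(y) = 1 (factor: 156 = 13^1 · 12). Additivity: v_p(xy) = v_p(x) + v_p(y) = 1 + 1 = 2. (Direct check: xy = 32448 = 13^2 · (192).)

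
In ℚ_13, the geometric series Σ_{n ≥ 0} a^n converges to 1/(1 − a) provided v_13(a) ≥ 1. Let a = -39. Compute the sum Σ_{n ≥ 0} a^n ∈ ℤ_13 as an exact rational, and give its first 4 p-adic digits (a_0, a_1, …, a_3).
Σ a^n = 1/(1 − a) = 1/40;  first 4 digits = (1, 10, 8, 12)

v_13(a) = 1 ≥ 1, so the series converges in ℤ_13 to 1/(1 − a) = 1/(1 − (-39)) = 1/40. Expand this rational in ℤ_13: compute digits iteratively via d_i = x_i mod 13, x_{i+1} = (x_i − d_i)/13. The first 4 digits are (1, 10, 8, 12).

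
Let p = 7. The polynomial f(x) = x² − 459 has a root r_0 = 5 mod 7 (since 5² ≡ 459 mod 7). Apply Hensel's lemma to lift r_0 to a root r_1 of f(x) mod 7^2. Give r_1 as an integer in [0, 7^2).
r_1 = 19 (mod 49)

Hensel's recurrence: r_{i+1} = r_i − f(r_i)·(f′(r_i))^{-1} mod 7^{i+2}, with f′(x) = 2x. Iterate:
  r_0 = 5 (mod 7)
  r_1 = 19 (mod 49)
Final: r_1 = 19, and one checks f(r_1) ≡ 0 mod 7^2.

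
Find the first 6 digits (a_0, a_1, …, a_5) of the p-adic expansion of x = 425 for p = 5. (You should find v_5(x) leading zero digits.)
(a_0, …, a_5) = (0, 0, 2, 3, 0, 0)

v_5(425) = 2, so a_0 = ... = a_1 = 0. Factor out: x = 5^2 · u with u = 17 a unit in ℤ_5. Expand u iteratively via a_{v+i} = u_i mod 5, u_{i+1} = (u_i − a_{v+i})/5:
  u_0 = 17;  a_2 = 2;  u_1 = (u_0 − 2)/5 = 3
  u_1 = 3;  a_3 = 3;  u_2 = (u_1 − 3)/5 = 0
  u_2 = 0;  a_4 = 0;  u_3 = (u_2 − 0)/5 = 0
  u_3 = 0;  a_5 = 0;  u_4 = (u_3 − 0)/5 = 0
Digits: (0, 0, 2, 3, 0, 0).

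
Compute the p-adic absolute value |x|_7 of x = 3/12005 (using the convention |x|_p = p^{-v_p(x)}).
|3/12005|_7 = 2401

Step 1 — compute v_7(x) by factoring powers of 7 out of the numerator and denominator: v_7(3/12005) = -4. Step 2 — apply |x|_p = p^{-v_p(x)} = 7^{4} = 2401.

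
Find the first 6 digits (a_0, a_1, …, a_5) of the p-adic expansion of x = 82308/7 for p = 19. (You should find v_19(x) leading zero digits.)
(a_0, …, a_5) = (0, 0, 0, 18, 10, 13)

v_19(82308/7) = 3, so a_0 = ... = a_2 = 0. Factor out: x = 19^3 · u with u = 12/7 a unit in ℤ_19. Expand u iteratively via a_{v+i} = u_i mod 19, u_{i+1} = (u_i − a_{v+i})/19:
  u_0 = 12/7;  a_3 = 18;  u_1 = (u_0 − 18)/19 = -6/7
  u_1 = -6/7;  a_4 = 10;  u_2 = (u_1 − 10)/19 = -4/7
  u_2 = -4/7;  a_5 = 13;  u_3 = (u_2 − 13)/19 = -5/7
Digits: (0, 0, 0, 18, 10, 13).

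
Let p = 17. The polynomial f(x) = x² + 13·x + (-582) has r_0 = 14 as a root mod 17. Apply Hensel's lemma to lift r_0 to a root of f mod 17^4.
r_3 = 19819 (mod 83521)

Hensel: r_{i+1} = r_i − f(r_i)·(f′(r_i))^{-1} mod 17^{i+2}, f′(x) = 2x + 13. Iterate:
  r_0 = 14 (mod 17)
  r_1 = 167 (mod 289)
  r_2 = 167 (mod 4913)
  r_3 = 19819 (mod 83521)
Final: r = 19819 satisfies f(r) ≡ 0 mod 17^4.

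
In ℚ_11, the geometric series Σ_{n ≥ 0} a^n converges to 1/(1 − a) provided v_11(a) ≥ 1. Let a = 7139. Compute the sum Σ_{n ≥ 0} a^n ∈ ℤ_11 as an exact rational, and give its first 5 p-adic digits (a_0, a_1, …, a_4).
Σ a^n = 1/(1 − a) = -1/7138;  first 5 digits = (1, 0, 4, 5, 5)

v_11(a) = 2 ≥ 1, so the series converges in ℤ_11 to 1/(1 − a) = 1/(1 − 7139) = -1/7138. Expand this rational in ℤ_11: compute digits iteratively via d_i = x_i mod 11, x_{i+1} = (x_i − d_i)/11. The first 5 digits are (1, 0, 4, 5, 5).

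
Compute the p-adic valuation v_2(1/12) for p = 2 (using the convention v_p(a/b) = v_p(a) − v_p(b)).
v_2(1/12) = -2

Factor powers of 2 from the numerator and denominator of the reduced fraction: 1 = 2^0 · 1 and 12 = 2^2 · 3. Apply v_p(a/b) = v_p(a) − v_p(b): v_2(1/12) = 0 − 2 = -2.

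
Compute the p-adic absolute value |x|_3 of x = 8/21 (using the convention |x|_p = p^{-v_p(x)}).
|8/21|_3 = 3

Step 1 — compute v_3(x) by factoring powers of 3 out of the numerator and denominator: v_3(8/21) = -1. Step 2 — apply |x|_p = p^{-v_p(x)} = 3^{1} = 3.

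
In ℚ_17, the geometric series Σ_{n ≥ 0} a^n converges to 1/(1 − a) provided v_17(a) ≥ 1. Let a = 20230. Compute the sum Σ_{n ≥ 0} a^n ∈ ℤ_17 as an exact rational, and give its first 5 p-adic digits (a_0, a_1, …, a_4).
Σ a^n = 1/(1 − a) = -1/20229;  first 5 digits = (1, 0, 2, 4, 4)

v_17(a) = 2 ≥ 1, so the series converges in ℤ_17 to 1/(1 − a) = 1/(1 − 20230) = -1/20229. Expand this rational in ℤ_17: compute digits iteratively via d_i = x_i mod 17, x_{i+1} = (x_i − d_i)/17. The first 5 digits are (1, 0, 2, 4, 4).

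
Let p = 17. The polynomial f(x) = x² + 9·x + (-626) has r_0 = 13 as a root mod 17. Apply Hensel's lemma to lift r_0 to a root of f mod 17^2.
r_1 = 64 (mod 289)

Hensel: r_{i+1} = r_i − f(r_i)·(f′(r_i))^{-1} mod 17^{i+2}, f′(x) = 2x + 9. Iterate:
  r_0 = 13 (mod 17)
  r_1 = 64 (mod 289)
Final: r = 64 satisfies f(r) ≡ 0 mod 17^2.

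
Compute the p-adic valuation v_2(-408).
v_2(-408) = 3

v_2(n) is the largest exponent k such that 2^k divides n. Factor out: -408 = -2^3 · 51. (Sign doesn't affect v_p.) So v_2(-408) = 3.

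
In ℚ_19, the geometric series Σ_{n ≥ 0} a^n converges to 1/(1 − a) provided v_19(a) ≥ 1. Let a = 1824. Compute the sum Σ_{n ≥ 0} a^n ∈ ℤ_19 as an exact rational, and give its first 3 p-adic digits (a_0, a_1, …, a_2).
Σ a^n = 1/(1 − a) = -1/1823;  first 3 digits = (1, 1, 6)

v_19(a) = 1 ≥ 1, so the series converges in ℤ_19 to 1/(1 − a) = 1/(1 − 1824) = -1/1823. Expand this rational in ℤ_19: compute digits iteratively via d_i = x_i mod 19, x_{i+1} = (x_i − d_i)/19. The first 3 digits are (1, 1, 6).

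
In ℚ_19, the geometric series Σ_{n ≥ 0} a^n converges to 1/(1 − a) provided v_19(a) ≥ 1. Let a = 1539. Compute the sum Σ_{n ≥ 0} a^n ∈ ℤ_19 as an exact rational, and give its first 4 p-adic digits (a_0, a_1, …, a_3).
Σ a^n = 1/(1 − a) = -1/1538;  first 4 digits = (1, 5, 10, 14)

v_19(a) = 1 ≥ 1, so the series converges in ℤ_19 to 1/(1 − a) = 1/(1 − 1539) = -1/1538. Expand this rational in ℤ_19: compute digits iteratively via d_i = x_i mod 19, x_{i+1} = (x_i − d_i)/19. The first 4 digits are (1, 5, 10, 14).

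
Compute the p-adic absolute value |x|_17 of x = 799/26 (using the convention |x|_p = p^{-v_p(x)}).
|799/26|_17 = 1/17

Step 1 — compute v_17(x) by factoring powers of 17 out of the numerator and denominator: v_17(799/26) = 1. Step 2 — apply |x|_p = p^{-v_p(x)} = 17^{-1} = 1/17.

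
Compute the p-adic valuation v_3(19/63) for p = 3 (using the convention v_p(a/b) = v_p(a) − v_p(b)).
v_3(19/63) = -2

Factor powers of 3 from the numerator and denominator of the reduced fraction: 19 = 3^0 · 19 and 63 = 3^2 · 7. Apply v_p(a/b) = v_p(a) − v_p(b): v_3(19/63) = 0 − 2 = -2.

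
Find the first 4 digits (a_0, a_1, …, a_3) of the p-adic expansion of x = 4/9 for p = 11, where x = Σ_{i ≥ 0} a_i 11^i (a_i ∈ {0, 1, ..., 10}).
(a_0, …, a_3) = (9, 9, 4, 2)

v_11(4/9) = 0 (numerator and denominator both coprime to 11), so x ∈ ℤ_11^×. Compute digits iteratively via a_i = x_i mod 11, x_{i+1} = (x_i − a_i)/11, with x_0 = x:
  x_0 = 4/9;  a_0 = 9;  x_1 = (x_0 − 9)/11 = -7/9
  x_1 = -7/9;  a_1 = 9;  x_2 = (x_1 − 9)/11 = -8/9
  x_2 = -8/9;  a_2 = 4;  x_3 = (x_2 − 4)/11 = -4/9
  x_3 = -4/9;  a_3 = 2;  x_4 = (x_3 − 2)/11 = -2/9
Digits: (9, 9, 4, 2).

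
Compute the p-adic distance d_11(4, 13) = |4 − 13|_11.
d_11(4, 13) = 1

Step 1 — x − y = 4 − 13 = -9. Step 2 — v_11(-9) = 0 (factor: -9 = −(11^0 · 9); the sign does not affect v_p). Step 3 — |x − y|_11 = 11^{0} = 1.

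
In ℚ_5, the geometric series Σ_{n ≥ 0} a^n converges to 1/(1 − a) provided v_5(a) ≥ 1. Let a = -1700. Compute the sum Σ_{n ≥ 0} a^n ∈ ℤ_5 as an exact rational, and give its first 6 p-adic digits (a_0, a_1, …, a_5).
Σ a^n = 1/(1 − a) = 1/1701;  first 6 digits = (1, 0, 2, 1, 1, 4)

v_5(a) = 2 ≥ 1, so the series converges in ℤ_5 to 1/(1 − a) = 1/(1 − (-1700)) = 1/1701. Expand this rational in ℤ_5: compute digits iteratively via d_i = x_i mod 5, x_{i+1} = (x_i − d_i)/5. The first 6 digits are (1, 0, 2, 1, 1, 4).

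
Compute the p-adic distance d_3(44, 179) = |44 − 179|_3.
d_3(44, 179) = 1/27

Step 1 — x − y = 44 − 179 = -135. Step 2 — v_3(-135) = 3 (factor: -135 = −(3^3 · 5); the sign does not affect v_p). Step 3 — |x − y|_3 = 3^{-3} = 1/27.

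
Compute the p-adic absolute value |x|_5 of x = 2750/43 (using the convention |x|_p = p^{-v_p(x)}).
|2750/43|_5 = 1/125

Step 1 — compute v_5(x) by factoring powers of 5 out of the numerator and denominator: v_5(2750/43) = 3. Step 2 — apply |x|_p = p^{-v_p(x)} = 5^{-3} = 1/125.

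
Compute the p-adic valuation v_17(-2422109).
v_17(-2422109) = 4

v_17(n) is the largest exponent k such that 17^k divides n. Factor out: -2422109 = -17^4 · 29. (Sign doesn't affect v_p.) So v_17(-2422109) = 4.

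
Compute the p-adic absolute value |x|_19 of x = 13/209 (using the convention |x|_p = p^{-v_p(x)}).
|13/209|_19 = 19

Step 1 — compute v_19(x) by factoring powers of 19 out of the numerator and denominator: v_19(13/209) = -1. Step 2 — apply |x|_p = p^{-v_p(x)} = 19^{1} = 19.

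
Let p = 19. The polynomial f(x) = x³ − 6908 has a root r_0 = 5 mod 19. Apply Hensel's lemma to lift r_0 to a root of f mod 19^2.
r_1 = 81 (mod 361)

Hensel: r_{i+1} = r_i − f(r_i)/f′(r_i) mod 19^{i+2}, where f′(x) = 3x². Iterate:
  r_0 = 5 (mod 19)
  r_1 = 81 (mod 361)
Final: r = 81 with f(r) ≡ 0 mod 19^2.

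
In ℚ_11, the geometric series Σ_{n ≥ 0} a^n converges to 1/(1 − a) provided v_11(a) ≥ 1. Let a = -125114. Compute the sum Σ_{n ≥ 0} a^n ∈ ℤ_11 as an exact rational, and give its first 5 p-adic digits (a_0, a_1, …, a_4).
Σ a^n = 1/(1 − a) = 1/125115;  first 5 digits = (1, 0, 0, 5, 2)

v_11(a) = 3 ≥ 1, so the series converges in ℤ_11 to 1/(1 − a) = 1/(1 − (-125114)) = 1/125115. Expand this rational in ℤ_11: compute digits iteratively via d_i = x_i mod 11, x_{i+1} = (x_i − d_i)/11. The first 5 digits are (1, 0, 0, 5, 2).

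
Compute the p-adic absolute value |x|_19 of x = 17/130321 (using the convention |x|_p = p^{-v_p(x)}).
|17/130321|_19 = 130321

Step 1 — compute v_19(x) by factoring powers of 19 out of the numerator and denominator: v_19(17/130321) = -4. Step 2 — apply |x|_p = p^{-v_p(x)} = 19^{4} = 130321.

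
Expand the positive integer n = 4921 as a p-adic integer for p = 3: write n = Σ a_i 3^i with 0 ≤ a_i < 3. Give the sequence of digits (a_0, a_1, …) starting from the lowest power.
(a_0, a_1, …) = (1, 2, 0, 2, 0, 2, 0, 2)

Repeated division by 3 gives the digits low-to-high: 4921 = 1 + 2·3^1 + 2·3^3 + 2·3^5 + 2·3^7. Digit sequence: (1, 2, 0, 2, 0, 2, 0, 2).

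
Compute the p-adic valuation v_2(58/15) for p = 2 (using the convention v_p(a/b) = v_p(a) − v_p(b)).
v_2(58/15) = 1

Factor powers of 2 from the numerator and denominator of the reduced fraction: 58 = 2^1 · 29 and 15 = 2^0 · 15. Apply v_p(a/b) = v_p(a) − v_p(b): v_2(58/15) = 1 − 0 = 1.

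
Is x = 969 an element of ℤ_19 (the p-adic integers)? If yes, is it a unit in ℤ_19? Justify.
x ∈ ℤ_19 but not a unit; v_19(x) = 1 > 0

ℤ_19 = {x ∈ ℚ_19 : v_19(x) ≥ 0} and ℤ_19^× = {x ∈ ℤ_19 : v_19(x) = 0}. Here v_19(969) = v_19(num) − v_19(den) = 1; compare against these criteria.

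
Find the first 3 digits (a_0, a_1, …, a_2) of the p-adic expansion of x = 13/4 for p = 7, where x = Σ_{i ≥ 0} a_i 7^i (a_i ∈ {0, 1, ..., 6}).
(a_0, …, a_2) = (5, 5, 1)

v_7(13/4) = 0 (numerator and denominator both coprime to 7), so x ∈ ℤ_7^×. Compute digits iteratively via a_i = x_i mod 7, x_{i+1} = (x_i − a_i)/7, with x_0 = x:
  x_0 = 13/4;  a_0 = 5;  x_1 = (x_0 − 5)/7 = -1/4
  x_1 = -1/4;  a_1 = 5;  x_2 = (x_1 − 5)/7 = -3/4
  x_2 = -3/4;  a_2 = 1;  x_3 = (x_2 − 1)/7 = -1/4
Digits: (5, 5, 1).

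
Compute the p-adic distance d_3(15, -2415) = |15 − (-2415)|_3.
d_3(15, -2415) = 1/243

Step 1 — x − y = 15 − (-2415) = 2430. Step 2 — v_3(2430) = 5 (factor: 2430 = (3^5 · 10); the sign does not affect v_p). Step 3 — |x − y|_3 = 3^{-5} = 1/243.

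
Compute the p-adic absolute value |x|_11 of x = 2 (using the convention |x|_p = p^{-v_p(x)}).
|2|_11 = 1

Step 1 — compute v_11(x) by factoring powers of 11 out of the numerator and denominator: v_11(2) = 0. Step 2 — apply |x|_p = p^{-v_p(x)} = 11^{0} = 1.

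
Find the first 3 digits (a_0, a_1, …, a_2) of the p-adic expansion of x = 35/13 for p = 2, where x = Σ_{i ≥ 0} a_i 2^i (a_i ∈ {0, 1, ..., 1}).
(a_0, …, a_2) = (1, 1, 1)

v_2(35/13) = 0 (numerator and denominator both coprime to 2), so x ∈ ℤ_2^×. Compute digits iteratively via a_i = x_i mod 2, x_{i+1} = (x_i − a_i)/2, with x_0 = x:
  x_0 = 35/13;  a_0 = 1;  x_1 = (x_0 − 1)/2 = 11/13
  x_1 = 11/13;  a_1 = 1;  x_2 = (x_1 − 1)/2 = -1/13
  x_2 = -1/13;  a_2 = 1;  x_3 = (x_2 − 1)/2 = -7/13
Digits: (1, 1, 1).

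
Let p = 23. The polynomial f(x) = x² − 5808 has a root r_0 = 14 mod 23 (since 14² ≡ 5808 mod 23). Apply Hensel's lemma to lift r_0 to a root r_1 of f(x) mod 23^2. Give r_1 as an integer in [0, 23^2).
r_1 = 290 (mod 529)

Hensel's recurrence: r_{i+1} = r_i − f(r_i)·(f′(r_i))^{-1} mod 23^{i+2}, with f′(x) = 2x. Iterate:
  r_0 = 14 (mod 23)
  r_1 = 290 (mod 529)
Final: r_1 = 290, and one checks f(r_1) ≡ 0 mod 23^2.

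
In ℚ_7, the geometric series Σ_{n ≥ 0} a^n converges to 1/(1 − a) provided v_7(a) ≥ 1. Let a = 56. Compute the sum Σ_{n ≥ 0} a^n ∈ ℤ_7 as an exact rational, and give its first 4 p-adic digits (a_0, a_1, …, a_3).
Σ a^n = 1/(1 − a) = -1/55;  first 4 digits = (1, 1, 2, 3)

v_7(a) = 1 ≥ 1, so the series converges in ℤ_7 to 1/(1 − a) = 1/(1 − 56) = -1/55. Expand this rational in ℤ_7: compute digits iteratively via d_i = x_i mod 7, x_{i+1} = (x_i − d_i)/7. The first 4 digits are (1, 1, 2, 3).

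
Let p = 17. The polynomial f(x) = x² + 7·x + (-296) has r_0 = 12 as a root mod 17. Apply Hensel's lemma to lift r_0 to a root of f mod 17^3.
r_2 = 3361 (mod 4913)

Hensel: r_{i+1} = r_i − f(r_i)·(f′(r_i))^{-1} mod 17^{i+2}, f′(x) = 2x + 7. Iterate:
  r_0 = 12 (mod 17)
  r_1 = 182 (mod 289)
  r_2 = 3361 (mod 4913)
Final: r = 3361 satisfies f(r) ≡ 0 mod 17^3.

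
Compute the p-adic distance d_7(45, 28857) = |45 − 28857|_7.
d_7(45, 28857) = 1/2401

Step 1 — x − y = 45 − 28857 = -28812. Step 2 — v_7(-28812) = 4 (factor: -28812 = −(7^4 · 12); the sign does not affect v_p). Step 3 — |x − y|_7 = 7^{-4} = 1/2401.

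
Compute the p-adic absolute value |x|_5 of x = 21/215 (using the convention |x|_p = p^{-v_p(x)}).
|21/215|_5 = 5

Step 1 — compute v_5(x) by factoring powers of 5 out of the numerator and denominator: v_5(21/215) = -1. Step 2 — apply |x|_p = p^{-v_p(x)} = 5^{1} = 5.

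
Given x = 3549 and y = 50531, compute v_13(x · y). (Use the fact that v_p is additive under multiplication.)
v_13(179334519) = 5

v_p(x) = 2 (factor: 3549 = 13^2 · 21); v_p(y) = 3 (factor: 50531 = 13^3 · 23). Additivity: v_p(xy) = v_p(x) + v_p(y) = 2 + 3 = 5. (Direct check: xy = 179334519 = 13^5 · (483).)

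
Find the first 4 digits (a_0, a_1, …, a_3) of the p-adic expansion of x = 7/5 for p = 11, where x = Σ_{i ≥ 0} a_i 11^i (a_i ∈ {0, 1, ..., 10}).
(a_0, …, a_3) = (8, 6, 6, 6)

v_11(7/5) = 0 (numerator and denominator both coprime to 11), so x ∈ ℤ_11^×. Compute digits iteratively via a_i = x_i mod 11, x_{i+1} = (x_i − a_i)/11, with x_0 = x:
  x_0 = 7/5;  a_0 = 8;  x_1 = (x_0 − 8)/11 = -3/5
  x_1 = -3/5;  a_1 = 6;  x_2 = (x_1 − 6)/11 = -3/5
  x_2 = -3/5;  a_2 = 6;  x_3 = (x_2 − 6)/11 = -3/5
  x_3 = -3/5;  a_3 = 6;  x_4 = (x_3 − 6)/11 = -3/5
Digits: (8, 6, 6, 6).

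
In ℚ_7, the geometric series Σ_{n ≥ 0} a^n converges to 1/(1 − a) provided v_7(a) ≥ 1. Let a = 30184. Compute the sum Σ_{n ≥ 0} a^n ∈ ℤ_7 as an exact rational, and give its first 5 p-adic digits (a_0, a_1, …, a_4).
Σ a^n = 1/(1 − a) = -1/30183;  first 5 digits = (1, 0, 0, 4, 5)

v_7(a) = 3 ≥ 1, so the series converges in ℤ_7 to 1/(1 − a) = 1/(1 − 30184) = -1/30183. Expand this rational in ℤ_7: compute digits iteratively via d_i = x_i mod 7, x_{i+1} = (x_i − d_i)/7. The first 5 digits are (1, 0, 0, 4, 5).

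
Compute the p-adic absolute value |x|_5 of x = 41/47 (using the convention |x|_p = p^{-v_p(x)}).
|41/47|_5 = 1

Step 1 — compute v_5(x) by factoring powers of 5 out of the numerator and denominator: v_5(41/47) = 0. Step 2 — apply |x|_p = p^{-v_p(x)} = 5^{0} = 1.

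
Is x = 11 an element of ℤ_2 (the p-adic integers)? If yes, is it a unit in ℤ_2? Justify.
x ∈ ℤ_2^× (unit); v_2(x) = 0

ℤ_2 = {x ∈ ℚ_2 : v_2(x) ≥ 0} and ℤ_2^× = {x ∈ ℤ_2 : v_2(x) = 0}. Here v_2(11) = v_2(num) − v_2(den) = 0; compare against these criteria.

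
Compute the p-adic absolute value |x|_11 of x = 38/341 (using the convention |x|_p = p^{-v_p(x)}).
|38/341|_11 = 11

Step 1 — compute v_11(x) by factoring powers of 11 out of the numerator and denominator: v_11(38/341) = -1. Step 2 — apply |x|_p = p^{-v_p(x)} = 11^{1} = 11.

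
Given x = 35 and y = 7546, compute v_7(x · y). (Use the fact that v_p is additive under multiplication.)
v_7(264110) = 4

v_p(x) = 1 (factor: 35 = 7^1 · 5); v_p(y) = 3 (factor: 7546 = 7^3 · 22). Additivity: v_p(xy) = v_p(x) + v_p(y) = 1 + 3 = 4. (Direct check: xy = 264110 = 7^4 · (110).)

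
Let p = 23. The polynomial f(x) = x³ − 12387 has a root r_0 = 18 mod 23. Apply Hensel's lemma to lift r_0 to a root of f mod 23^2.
r_1 = 317 (mod 529)

Hensel: r_{i+1} = r_i − f(r_i)/f′(r_i) mod 23^{i+2}, where f′(x) = 3x². Iterate:
  r_0 = 18 (mod 23)
  r_1 = 317 (mod 529)
Final: r = 317 with f(r) ≡ 0 mod 23^2.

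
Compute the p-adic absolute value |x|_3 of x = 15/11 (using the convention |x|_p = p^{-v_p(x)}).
|15/11|_3 = 1/3

Step 1 — compute v_3(x) by factoring powers of 3 out of the numerator and denominator: v_3(15/11) = 1. Step 2 — apply |x|_p = p^{-v_p(x)} = 3^{-1} = 1/3.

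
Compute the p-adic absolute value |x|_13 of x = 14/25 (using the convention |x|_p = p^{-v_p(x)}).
|14/25|_13 = 1

Step 1 — compute v_13(x) by factoring powers of 13 out of the numerator and denominator: v_13(14/25) = 0. Step 2 — apply |x|_p = p^{-v_p(x)} = 13^{0} = 1.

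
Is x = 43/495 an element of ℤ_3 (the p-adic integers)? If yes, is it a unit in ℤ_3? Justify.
x ∉ ℤ_3 (v_3(x) = -2 < 0)

ℤ_3 = {x ∈ ℚ_3 : v_3(x) ≥ 0} and ℤ_3^× = {x ∈ ℤ_3 : v_3(x) = 0}. Here v_3(43/495) = v_3(num) − v_3(den) = -2; compare against these criteria.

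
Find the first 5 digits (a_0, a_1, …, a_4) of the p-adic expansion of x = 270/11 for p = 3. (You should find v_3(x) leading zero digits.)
(a_0, …, a_4) = (0, 0, 0, 2, 1)

v_3(270/11) = 3, so a_0 = ... = a_2 = 0. Factor out: x = 3^3 · u with u = 10/11 a unit in ℤ_3. Expand u iteratively via a_{v+i} = u_i mod 3, u_{i+1} = (u_i − a_{v+i})/3:
  u_0 = 10/11;  a_3 = 2;  u_1 = (u_0 − 2)/3 = -4/11
  u_1 = -4/11;  a_4 = 1;  u_2 = (u_1 − 1)/3 = -5/11
Digits: (0, 0, 0, 2, 1).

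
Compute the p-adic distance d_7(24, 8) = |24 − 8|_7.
d_7(24, 8) = 1

Step 1 — x − y = 24 − 8 = 16. Step 2 — v_7(16) = 0 (factor: 16 = (7^0 · 16); the sign does not affect v_p). Step 3 — |x − y|_7 = 7^{0} = 1.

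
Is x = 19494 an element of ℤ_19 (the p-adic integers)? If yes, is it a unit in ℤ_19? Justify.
x ∈ ℤ_19 but not a unit; v_19(x) = 2 > 0

ℤ_19 = {x ∈ ℚ_19 : v_19(x) ≥ 0} and ℤ_19^× = {x ∈ ℤ_19 : v_19(x) = 0}. Here v_19(19494) = v_19(num) − v_19(den) = 2; compare against these criteria.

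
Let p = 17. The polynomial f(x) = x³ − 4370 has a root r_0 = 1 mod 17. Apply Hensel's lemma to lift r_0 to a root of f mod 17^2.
r_1 = 205 (mod 289)

Hensel: r_{i+1} = r_i − f(r_i)/f′(r_i) mod 17^{i+2}, where f′(x) = 3x². Iterate:
  r_0 = 1 (mod 17)
  r_1 = 205 (mod 289)
Final: r = 205 with f(r) ≡ 0 mod 17^2.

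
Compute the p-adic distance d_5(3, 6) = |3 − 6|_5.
d_5(3, 6) = 1

Step 1 — x − y = 3 − 6 = -3. Step 2 — v_5(-3) = 0 (factor: -3 = −(5^0 · 3); the sign does not affect v_p). Step 3 — |x − y|_5 = 5^{0} = 1.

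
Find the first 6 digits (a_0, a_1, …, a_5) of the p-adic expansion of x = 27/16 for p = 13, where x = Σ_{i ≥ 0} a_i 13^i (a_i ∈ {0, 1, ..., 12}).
(a_0, …, a_5) = (9, 10, 0, 4, 7, 10)

v_13(27/16) = 0 (numerator and denominator both coprime to 13), so x ∈ ℤ_13^×. Compute digits iteratively via a_i = x_i mod 13, x_{i+1} = (x_i − a_i)/13, with x_0 = x:
  x_0 = 27/16;  a_0 = 9;  x_1 = (x_0 − 9)/13 = -9/16
  x_1 = -9/16;  a_1 = 10;  x_2 = (x_1 − 10)/13 = -13/16
  x_2 = -13/16;  a_2 = 0;  x_3 = (x_2 − 0)/13 = -1/16
  x_3 = -1/16;  a_3 = 4;  x_4 = (x_3 − 4)/13 = -5/16
  x_4 = -5/16;  a_4 = 7;  x_5 = (x_4 − 7)/13 = -9/16
  x_5 = -9/16;  a_5 = 10;  x_6 = (x_5 − 10)/13 = -13/16
Digits: (9, 10, 0, 4, 7, 10).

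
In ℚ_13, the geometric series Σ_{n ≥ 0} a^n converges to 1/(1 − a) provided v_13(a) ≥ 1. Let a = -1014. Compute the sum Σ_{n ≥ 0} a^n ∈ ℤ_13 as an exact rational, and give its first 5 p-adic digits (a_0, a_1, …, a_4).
Σ a^n = 1/(1 − a) = 1/1015;  first 5 digits = (1, 0, 7, 12, 9)

v_13(a) = 2 ≥ 1, so the series converges in ℤ_13 to 1/(1 − a) = 1/(1 − (-1014)) = 1/1015. Expand this rational in ℤ_13: compute digits iteratively via d_i = x_i mod 13, x_{i+1} = (x_i − d_i)/13. The first 5 digits are (1, 0, 7, 12, 9).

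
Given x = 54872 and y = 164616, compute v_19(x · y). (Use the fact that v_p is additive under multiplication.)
v_19(9032809152) = 6

v_p(x) = 3 (factor: 54872 = 19^3 · 8); v_p(y) = 3 (factor: 164616 = 19^3 · 24). Additivity: v_p(xy) = v_p(x) + v_p(y) = 3 + 3 = 6. (Direct check: xy = 9032809152 = 19^6 · (192).)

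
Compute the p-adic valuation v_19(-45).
v_19(-45) = 0

v_19(n) is the largest exponent k such that 19^k divides n. Factor out: -45 = -19^0 · 45. (Sign doesn't affect v_p.) So v_19(-45) = 0.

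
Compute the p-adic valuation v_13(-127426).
v_13(-127426) = 3

v_13(n) is the largest exponent k such that 13^k divides n. Factor out: -127426 = -13^3 · 58. (Sign doesn't affect v_p.) So v_13(-127426) = 3.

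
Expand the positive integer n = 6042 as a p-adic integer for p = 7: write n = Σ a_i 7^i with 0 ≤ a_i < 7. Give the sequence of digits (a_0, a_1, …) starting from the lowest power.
(a_0, a_1, …) = (1, 2, 4, 3, 2)

Repeated division by 7 gives the digits low-to-high: 6042 = 1 + 2·7^1 + 4·7^2 + 3·7^3 + 2·7^4. Digit sequence: (1, 2, 4, 3, 2).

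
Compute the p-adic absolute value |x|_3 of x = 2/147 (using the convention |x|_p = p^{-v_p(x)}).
|2/147|_3 = 3

Step 1 — compute v_3(x) by factoring powers of 3 out of the numerator and denominator: v_3(2/147) = -1. Step 2 — apply |x|_p = p^{-v_p(x)} = 3^{1} = 3.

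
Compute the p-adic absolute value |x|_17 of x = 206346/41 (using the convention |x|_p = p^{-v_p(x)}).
|206346/41|_17 = 1/4913

Step 1 — compute v_17(x) by factoring powers of 17 out of the numerator and denominator: v_17(206346/41) = 3. Step 2 — apply |x|_p = p^{-v_p(x)} = 17^{-3} = 1/4913.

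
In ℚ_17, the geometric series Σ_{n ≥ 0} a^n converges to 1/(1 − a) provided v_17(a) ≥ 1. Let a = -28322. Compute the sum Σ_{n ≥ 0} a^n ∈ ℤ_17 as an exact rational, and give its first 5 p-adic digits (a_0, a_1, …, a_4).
Σ a^n = 1/(1 − a) = 1/28323;  first 5 digits = (1, 0, 4, 11, 15)

v_17(a) = 2 ≥ 1, so the series converges in ℤ_17 to 1/(1 − a) = 1/(1 − (-28322)) = 1/28323. Expand this rational in ℤ_17: compute digits iteratively via d_i = x_i mod 17, x_{i+1} = (x_i − d_i)/17. The first 5 digits are (1, 0, 4, 11, 15).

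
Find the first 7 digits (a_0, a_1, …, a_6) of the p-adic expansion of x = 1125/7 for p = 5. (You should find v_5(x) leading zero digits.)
(a_0, …, a_6) = (0, 0, 0, 2, 2, 1, 4)

v_5(1125/7) = 3, so a_0 = ... = a_2 = 0. Factor out: x = 5^3 · u with u = 9/7 a unit in ℤ_5. Expand u iteratively via a_{v+i} = u_i mod 5, u_{i+1} = (u_i − a_{v+i})/5:
  u_0 = 9/7;  a_3 = 2;  u_1 = (u_0 − 2)/5 = -1/7
  u_1 = -1/7;  a_4 = 2;  u_2 = (u_1 − 2)/5 = -3/7
  u_2 = -3/7;  a_5 = 1;  u_3 = (u_2 − 1)/5 = -2/7
  u_3 = -2/7;  a_6 = 4;  u_4 = (u_3 − 4)/5 = -6/7
Digits: (0, 0, 0, 2, 2, 1, 4).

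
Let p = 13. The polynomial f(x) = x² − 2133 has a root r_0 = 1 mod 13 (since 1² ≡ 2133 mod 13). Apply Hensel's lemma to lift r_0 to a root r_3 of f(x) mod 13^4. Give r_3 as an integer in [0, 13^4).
r_3 = 17291 (mod 28561)

Hensel's recurrence: r_{i+1} = r_i − f(r_i)·(f′(r_i))^{-1} mod 13^{i+2}, with f′(x) = 2x. Iterate:
  r_0 = 1 (mod 13)
  r_1 = 53 (mod 169)
  r_2 = 1912 (mod 2197)
  r_3 = 17291 (mod 28561)
Final: r_3 = 17291, and one checks f(r_3) ≡ 0 mod 13^4.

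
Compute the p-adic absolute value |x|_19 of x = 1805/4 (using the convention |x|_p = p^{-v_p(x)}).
|1805/4|_19 = 1/361

Step 1 — compute v_19(x) by factoring powers of 19 out of the numerator and denominator: v_19(1805/4) = 2. Step 2 — apply |x|_p = p^{-v_p(x)} = 19^{-2} = 1/361.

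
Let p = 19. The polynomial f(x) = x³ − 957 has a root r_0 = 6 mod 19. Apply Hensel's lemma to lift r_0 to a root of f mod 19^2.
r_1 = 63 (mod 361)

Hensel: r_{i+1} = r_i − f(r_i)/f′(r_i) mod 19^{i+2}, where f′(x) = 3x². Iterate:
  r_0 = 6 (mod 19)
  r_1 = 63 (mod 361)
Final: r = 63 with f(r) ≡ 0 mod 19^2.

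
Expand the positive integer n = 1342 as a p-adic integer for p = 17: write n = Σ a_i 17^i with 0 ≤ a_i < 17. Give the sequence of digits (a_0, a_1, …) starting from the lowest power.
(a_0, a_1, …) = (16, 10, 4)

Repeated division by 17 gives the digits low-to-high: 1342 = 16 + 10·17^1 + 4·17^2. Digit sequence: (16, 10, 4).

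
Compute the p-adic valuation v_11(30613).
v_11(30613) = 3

v_11(n) is the largest exponent k such that 11^k divides n. Factor out: 30613 = 11^3 · 23. (Sign doesn't affect v_p.) So v_11(30613) = 3.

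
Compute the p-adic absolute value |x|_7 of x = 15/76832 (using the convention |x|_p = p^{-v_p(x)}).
|15/76832|_7 = 2401

Step 1 — compute v_7(x) by factoring powers of 7 out of the numerator and denominator: v_7(15/76832) = -4. Step 2 — apply |x|_p = p^{-v_p(x)} = 7^{4} = 2401.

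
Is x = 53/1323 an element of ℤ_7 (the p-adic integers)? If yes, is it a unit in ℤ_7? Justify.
x ∉ ℤ_7 (v_7(x) = -2 < 0)

ℤ_7 = {x ∈ ℚ_7 : v_7(x) ≥ 0} and ℤ_7^× = {x ∈ ℤ_7 : v_7(x) = 0}. Here v_7(53/1323) = v_7(num) − v_7(den) = -2; compare against these criteria.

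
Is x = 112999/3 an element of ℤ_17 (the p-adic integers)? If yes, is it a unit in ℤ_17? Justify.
x ∈ ℤ_17 but not a unit; v_17(x) = 3 > 0

ℤ_17 = {x ∈ ℚ_17 : v_17(x) ≥ 0} and ℤ_17^× = {x ∈ ℤ_17 : v_17(x) = 0}. Here v_17(112999/3) = v_17(num) − v_17(den) = 3; compare against these criteria.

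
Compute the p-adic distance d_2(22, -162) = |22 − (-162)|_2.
d_2(22, -162) = 1/8

Step 1 — x − y = 22 − (-162) = 184. Step 2 — v_2(184) = 3 (factor: 184 = (2^3 · 23); the sign does not affect v_p). Step 3 — |x − y|_2 = 2^{-3} = 1/8.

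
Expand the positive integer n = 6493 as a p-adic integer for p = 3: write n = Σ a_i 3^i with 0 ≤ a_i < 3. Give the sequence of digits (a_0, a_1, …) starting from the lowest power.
(a_0, a_1, …) = (1, 1, 1, 0, 2, 2, 2, 2)

Repeated division by 3 gives the digits low-to-high: 6493 = 1 + 1·3^1 + 1·3^2 + 2·3^4 + 2·3^5 + 2·3^6 + 2·3^7. Digit sequence: (1, 1, 1, 0, 2, 2, 2, 2).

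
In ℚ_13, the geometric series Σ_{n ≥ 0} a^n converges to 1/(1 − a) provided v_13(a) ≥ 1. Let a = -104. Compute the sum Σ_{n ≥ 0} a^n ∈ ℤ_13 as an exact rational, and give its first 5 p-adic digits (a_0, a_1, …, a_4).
Σ a^n = 1/(1 − a) = 1/105;  first 5 digits = (1, 5, 11, 12, 0)

v_13(a) = 1 ≥ 1, so the series converges in ℤ_13 to 1/(1 − a) = 1/(1 − (-104)) = 1/105. Expand this rational in ℤ_13: compute digits iteratively via d_i = x_i mod 13, x_{i+1} = (x_i − d_i)/13. The first 5 digits are (1, 5, 11, 12, 0).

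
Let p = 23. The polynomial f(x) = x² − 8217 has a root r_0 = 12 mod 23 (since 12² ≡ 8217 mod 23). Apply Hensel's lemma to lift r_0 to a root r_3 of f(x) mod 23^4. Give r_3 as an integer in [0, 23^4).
r_3 = 58869 (mod 279841)

Hensel's recurrence: r_{i+1} = r_i − f(r_i)·(f′(r_i))^{-1} mod 23^{i+2}, with f′(x) = 2x. Iterate:
  r_0 = 12 (mod 23)
  r_1 = 150 (mod 529)
  r_2 = 10201 (mod 12167)
  r_3 = 58869 (mod 279841)
Final: r_3 = 58869, and one checks f(r_3) ≡ 0 mod 23^4.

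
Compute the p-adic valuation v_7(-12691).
v_7(-12691) = 3

v_7(n) is the largest exponent k such that 7^k divides n. Factor out: -12691 = -7^3 · 37. (Sign doesn't affect v_p.) So v_7(-12691) = 3.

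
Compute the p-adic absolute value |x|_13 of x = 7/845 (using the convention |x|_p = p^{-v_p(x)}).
|7/845|_13 = 169

Step 1 — compute v_13(x) by factoring powers of 13 out of the numerator and denominator: v_13(7/845) = -2. Step 2 — apply |x|_p = p^{-v_p(x)} = 13^{2} = 169.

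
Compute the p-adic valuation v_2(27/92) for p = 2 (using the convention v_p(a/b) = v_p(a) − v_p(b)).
v_2(27/92) = -2

Factor powers of 2 from the numerator and denominator of the reduced fraction: 27 = 2^0 · 27 and 92 = 2^2 · 23. Apply v_p(a/b) = v_p(a) − v_p(b): v_2(27/92) = 0 − 2 = -2.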